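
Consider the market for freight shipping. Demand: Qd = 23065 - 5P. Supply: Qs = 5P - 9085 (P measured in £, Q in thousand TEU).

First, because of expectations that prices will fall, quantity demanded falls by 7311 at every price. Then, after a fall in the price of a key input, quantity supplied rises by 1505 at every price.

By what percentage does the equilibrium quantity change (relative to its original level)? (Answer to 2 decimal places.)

Initially, 23065 - 5P = 5P - 9085, so 32150 = 10P and P = 3215, Q = 6990.
The new curves are Qd = 15754 - 5P (demand) and Qs = 5P - 7580 (supply).
Clearing the new market: 15754 - 5P = 5P - 7580, so P = 2333.4 and Q = 4087.
%ΔQ = (4087 − 6990) / 6990 × 100 = -41.53%.

-41.53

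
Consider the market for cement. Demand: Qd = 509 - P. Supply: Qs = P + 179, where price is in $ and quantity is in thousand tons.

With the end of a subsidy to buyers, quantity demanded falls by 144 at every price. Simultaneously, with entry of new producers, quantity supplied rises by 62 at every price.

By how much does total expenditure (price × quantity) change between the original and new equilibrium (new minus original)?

-37974

Before the shock: 509 - P = P + 179 ⇒ 330 = 2P ⇒ P = 165, Q = 344.
With the change applied: demand Qd = 365 - P, supply Qs = P + 241.
New equilibrium: 365 - P = P + 241 ⇒ 124 = 2P ⇒ P = 62, Q = 303.
Expenditure moves from 165×344 = 56760 to 62×303 = 18786; change = -37974.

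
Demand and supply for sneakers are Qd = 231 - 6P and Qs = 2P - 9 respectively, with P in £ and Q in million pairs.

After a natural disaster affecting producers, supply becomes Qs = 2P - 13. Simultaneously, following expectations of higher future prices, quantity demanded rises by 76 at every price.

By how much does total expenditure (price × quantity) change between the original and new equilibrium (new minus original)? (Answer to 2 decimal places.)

Before the shock: 231 - 6P = 2P - 9 ⇒ 240 = 8P ⇒ P = 30, Q = 51.
After the shift, demand is Qd = 307 - 6P and supply is Qs = 2P - 13.
Clearing the new market: 307 - 6P = 2P - 13, so P = 40 and Q = 67.
Expenditure moves from 30×51 = 1530 to 40×67 = 2680; change = +1150.00.

+1150.00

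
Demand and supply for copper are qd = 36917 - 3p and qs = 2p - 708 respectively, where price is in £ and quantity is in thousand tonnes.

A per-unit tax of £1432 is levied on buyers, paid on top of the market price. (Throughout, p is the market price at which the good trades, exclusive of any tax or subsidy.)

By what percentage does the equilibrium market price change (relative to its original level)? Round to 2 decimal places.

Initially, 36917 - 3p = 2p - 708, so 37625 = 5p and p = 7525, q = 14342.
Since buyers pay the price plus the tax, the effective demand curve becomes qd = 32621 - 3p.
Equate the new curves: 32621 - 3p = 2p - 708, giving 33329 = 5p, p = 6665.8, q = 12623.6.
%Δp = (6665.8 − 7525) / 7525 × 100 = -11.42%.

-11.42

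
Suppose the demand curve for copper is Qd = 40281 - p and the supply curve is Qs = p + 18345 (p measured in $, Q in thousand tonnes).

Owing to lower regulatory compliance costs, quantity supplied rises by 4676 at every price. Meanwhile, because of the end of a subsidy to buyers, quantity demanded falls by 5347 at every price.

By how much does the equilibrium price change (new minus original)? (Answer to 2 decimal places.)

Solve the original market: 40281 - p = p + 18345, hence p = 10968 and Q = 29313.
After the shift, demand is Qd = 34934 - p and supply is Qs = p + 23021.
Clearing the new market: 34934 - p = p + 23021, so p = 5956.5 and Q = 28977.5.
Δp = 5956.5 − 10968 = -5011.50.

-5011.50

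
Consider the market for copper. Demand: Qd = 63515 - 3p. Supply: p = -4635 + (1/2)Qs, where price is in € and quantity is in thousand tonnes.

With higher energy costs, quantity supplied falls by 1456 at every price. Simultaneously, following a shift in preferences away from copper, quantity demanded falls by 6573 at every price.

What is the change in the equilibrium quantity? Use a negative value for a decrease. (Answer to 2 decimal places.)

-3502.80

Initially, 63515 - 3p = 2p + 9270, so 54245 = 5p and p = 10849, Q = 30968.
The shock moves the curves to Qd = 56942 - 3p and Qs = 2p + 7814.
Setting them equal: 56942 - 3p = 2p + 7814 → 49128 = 5p, so p = 9825.6 and Q = 27465.2.
ΔQ = 27465.2 − 30968 = -3502.80.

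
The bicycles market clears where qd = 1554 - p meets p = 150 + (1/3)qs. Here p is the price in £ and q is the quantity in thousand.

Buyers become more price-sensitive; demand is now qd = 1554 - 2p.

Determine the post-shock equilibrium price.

Initially, 1554 - p = 3p - 450, so 2004 = 4p and p = 501, q = 1053.
The new curves are qd = 1554 - 2p (demand) and qs = 3p - 450 (supply).
Setting them equal: 1554 - 2p = 3p - 450 → 2004 = 5p, so p = 400.8 and q = 752.4.

400.8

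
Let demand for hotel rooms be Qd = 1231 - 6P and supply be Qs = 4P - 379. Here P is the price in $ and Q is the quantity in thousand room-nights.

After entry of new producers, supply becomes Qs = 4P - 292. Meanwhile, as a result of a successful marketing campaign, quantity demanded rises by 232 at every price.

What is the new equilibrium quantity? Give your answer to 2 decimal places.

Original equilibrium: 1231 - 6P = 4P - 379 gives 1610 = 10P, so P = 161 and Q = 265.
After the shift, demand is Qd = 1463 - 6P and supply is Qs = 4P - 292.
Equate the new curves: 1463 - 6P = 4P - 292, giving 1755 = 10P, P = 175.5, Q = 410.

410.00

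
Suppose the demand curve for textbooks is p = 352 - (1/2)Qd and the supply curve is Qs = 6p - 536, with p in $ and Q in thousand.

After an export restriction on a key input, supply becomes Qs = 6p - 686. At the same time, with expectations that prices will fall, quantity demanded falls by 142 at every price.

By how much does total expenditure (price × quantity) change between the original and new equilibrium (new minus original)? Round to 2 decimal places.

-22070.00

Solve the original market: 704 - 2p = 6p - 536, hence p = 155 and Q = 394.
The shock moves the curves to Qd = 562 - 2p and Qs = 6p - 686.
Clearing the new market: 562 - 2p = 6p - 686, so p = 156 and Q = 250.
Expenditure moves from 155×394 = 61070 to 156×250 = 39000; change = -22070.00.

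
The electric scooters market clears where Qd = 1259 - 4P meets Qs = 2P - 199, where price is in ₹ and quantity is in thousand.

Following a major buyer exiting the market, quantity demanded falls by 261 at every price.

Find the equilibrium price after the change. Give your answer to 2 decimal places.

Before the shock: 1259 - 4P = 2P - 199 ⇒ 1458 = 6P ⇒ P = 243, Q = 287.
After the shift, demand is Qd = 998 - 4P and supply is Qs = 2P - 199.
Equate the new curves: 998 - 4P = 2P - 199, giving 1197 = 6P, P = 199.5, Q = 200.

199.50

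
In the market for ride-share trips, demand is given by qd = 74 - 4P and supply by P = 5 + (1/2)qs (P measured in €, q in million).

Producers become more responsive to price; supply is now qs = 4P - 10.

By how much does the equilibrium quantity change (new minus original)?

Initially, 74 - 4P = 2P - 10, so 84 = 6P and P = 14, q = 18.
After the shift, demand is qd = 74 - 4P and supply is qs = 4P - 10.
New equilibrium: 74 - 4P = 4P - 10 ⇒ 84 = 8P ⇒ P = 10.5, q = 32.
Δq = 32 − 18 = +14.

+14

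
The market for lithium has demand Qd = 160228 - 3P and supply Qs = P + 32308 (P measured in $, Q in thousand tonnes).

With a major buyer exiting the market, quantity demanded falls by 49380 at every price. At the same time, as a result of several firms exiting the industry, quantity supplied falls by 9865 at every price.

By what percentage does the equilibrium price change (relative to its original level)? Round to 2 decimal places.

Solve the original market: 160228 - 3P = P + 32308, hence P = 31980 and Q = 64288.
After the shift, demand is Qd = 110848 - 3P and supply is Qs = P + 22443.
Setting them equal: 110848 - 3P = P + 22443 → 88405 = 4P, so P = 22101.25 and Q = 44544.25.
%ΔP = (22101.25 − 31980) / 31980 × 100 = -30.89%.

-30.89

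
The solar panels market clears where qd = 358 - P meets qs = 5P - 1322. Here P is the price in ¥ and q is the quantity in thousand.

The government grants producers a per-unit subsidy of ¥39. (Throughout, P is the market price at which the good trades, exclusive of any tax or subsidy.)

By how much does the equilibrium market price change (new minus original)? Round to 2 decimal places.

Solve the original market: 358 - P = 5P - 1322, hence P = 280 and q = 78.
Since sellers receive the price plus the subsidy, the effective supply curve becomes qs = 5P - 1127.
Clearing the new market: 358 - P = 5P - 1127, so P = 247.5 and q = 110.5.
ΔP = 247.5 − 280 = -32.50.

-32.50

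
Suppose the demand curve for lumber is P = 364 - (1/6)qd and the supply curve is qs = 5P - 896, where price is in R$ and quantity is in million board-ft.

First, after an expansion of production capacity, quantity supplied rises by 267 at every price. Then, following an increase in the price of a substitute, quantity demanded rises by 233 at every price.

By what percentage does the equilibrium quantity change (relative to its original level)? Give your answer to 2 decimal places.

Before the shock: 2184 - 6P = 5P - 896 ⇒ 3080 = 11P ⇒ P = 280, q = 504.
The shock moves the curves to qd = 2417 - 6P and qs = 5P - 629.
Setting them equal: 2417 - 6P = 5P - 629 → 3046 = 11P, so P = 3046/11 ≈ 276.9091 and q = 8311/11 ≈ 755.5455.
%Δq = (755.5455 − 504) / 504 × 100 = +49.91%.

+49.91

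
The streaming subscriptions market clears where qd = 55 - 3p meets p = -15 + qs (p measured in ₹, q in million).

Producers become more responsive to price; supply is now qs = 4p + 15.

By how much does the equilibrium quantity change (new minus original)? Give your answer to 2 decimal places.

Before the shock: 55 - 3p = p + 15 ⇒ 40 = 4p ⇒ p = 10, q = 25.
The shock moves the curves to qd = 55 - 3p and qs = 4p + 15.
Clearing the new market: 55 - 3p = 4p + 15, so p = 40/7 ≈ 5.7143 and q = 265/7 ≈ 37.8571.
Δq = 37.8571 − 25 = +12.86.

+12.86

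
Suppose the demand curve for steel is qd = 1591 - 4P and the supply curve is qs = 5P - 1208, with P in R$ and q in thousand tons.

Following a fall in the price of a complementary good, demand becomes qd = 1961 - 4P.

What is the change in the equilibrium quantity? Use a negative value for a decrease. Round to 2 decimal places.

Before the shock: 1591 - 4P = 5P - 1208 ⇒ 2799 = 9P ⇒ P = 311, q = 347.
The new curves are qd = 1961 - 4P (demand) and qs = 5P - 1208 (supply).
Setting them equal: 1961 - 4P = 5P - 1208 → 3169 = 9P, so P = 3169/9 ≈ 352.1111 and q = 4973/9 ≈ 552.5556.
Δq = 552.5556 − 347 = +205.56.

+205.56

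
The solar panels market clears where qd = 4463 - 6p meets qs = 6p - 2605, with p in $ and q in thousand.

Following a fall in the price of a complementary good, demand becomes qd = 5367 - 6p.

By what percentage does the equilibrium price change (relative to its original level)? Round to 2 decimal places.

+12.79

Original equilibrium: 4463 - 6p = 6p - 2605 gives 7068 = 12p, so p = 589 and q = 929.
With the change applied: demand qd = 5367 - 6p, supply qs = 6p - 2605.
Clearing the new market: 5367 - 6p = 6p - 2605, so p = 1993/3 ≈ 664.3333 and q = 1381.
%Δp = (664.3333 − 589) / 589 × 100 = +12.79%.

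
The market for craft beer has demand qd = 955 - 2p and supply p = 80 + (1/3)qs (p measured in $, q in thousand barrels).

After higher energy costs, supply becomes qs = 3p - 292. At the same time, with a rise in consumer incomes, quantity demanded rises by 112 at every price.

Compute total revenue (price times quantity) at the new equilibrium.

142260.12

Initially, 955 - 2p = 3p - 240, so 1195 = 5p and p = 239, q = 477.
The shock moves the curves to qd = 1067 - 2p and qs = 3p - 292.
Setting them equal: 1067 - 2p = 3p - 292 → 1359 = 5p, so p = 271.8 and q = 523.4.
New expenditure = 271.8 × 523.4 = 142260.12.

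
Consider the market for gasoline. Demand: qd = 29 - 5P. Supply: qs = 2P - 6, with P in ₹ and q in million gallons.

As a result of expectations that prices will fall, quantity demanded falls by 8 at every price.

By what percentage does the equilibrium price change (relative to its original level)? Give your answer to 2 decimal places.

Initially, 29 - 5P = 2P - 6, so 35 = 7P and P = 5, q = 4.
With the change applied: demand qd = 21 - 5P, supply qs = 2P - 6.
Setting them equal: 21 - 5P = 2P - 6 → 27 = 7P, so P = 27/7 ≈ 3.8571 and q = 12/7 ≈ 1.7143.
%ΔP = (3.8571 − 5) / 5 × 100 = -22.86%.

-22.86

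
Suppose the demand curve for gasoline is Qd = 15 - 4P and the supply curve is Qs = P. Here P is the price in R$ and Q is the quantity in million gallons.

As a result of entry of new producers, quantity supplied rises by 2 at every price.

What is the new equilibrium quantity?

4.6

Solve the original market: 15 - 4P = P, hence P = 3 and Q = 3.
With the change applied: demand Qd = 15 - 4P, supply Qs = P + 2.
Equate the new curves: 15 - 4P = P + 2, giving 13 = 5P, P = 2.6, Q = 4.6.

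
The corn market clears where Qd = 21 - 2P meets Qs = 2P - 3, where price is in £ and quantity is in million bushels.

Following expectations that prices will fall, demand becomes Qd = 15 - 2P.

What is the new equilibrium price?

Solve the original market: 21 - 2P = 2P - 3, hence P = 6 and Q = 9.
After the shift, demand is Qd = 15 - 2P and supply is Qs = 2P - 3.
Equate the new curves: 15 - 2P = 2P - 3, giving 18 = 4P, P = 4.5, Q = 6.

4.5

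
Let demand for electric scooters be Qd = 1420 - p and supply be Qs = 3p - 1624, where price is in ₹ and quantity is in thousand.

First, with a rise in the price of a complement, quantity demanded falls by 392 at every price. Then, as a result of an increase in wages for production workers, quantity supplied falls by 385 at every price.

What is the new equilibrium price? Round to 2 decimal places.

759.25

Original equilibrium: 1420 - p = 3p - 1624 gives 3044 = 4p, so p = 761 and Q = 659.
The new curves are Qd = 1028 - p (demand) and Qs = 3p - 2009 (supply).
Clearing the new market: 1028 - p = 3p - 2009, so p = 759.25 and Q = 268.75.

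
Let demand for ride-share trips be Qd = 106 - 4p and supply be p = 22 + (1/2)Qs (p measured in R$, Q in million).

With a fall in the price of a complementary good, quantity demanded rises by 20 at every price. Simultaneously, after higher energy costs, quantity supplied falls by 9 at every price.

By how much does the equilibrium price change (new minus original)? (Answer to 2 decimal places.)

+4.83

Initially, 106 - 4p = 2p - 44, so 150 = 6p and p = 25, Q = 6.
After the shift, demand is Qd = 126 - 4p and supply is Qs = 2p - 53.
Equate the new curves: 126 - 4p = 2p - 53, giving 179 = 6p, p = 179/6 ≈ 29.8333, Q = 20/3 ≈ 6.6667.
Δp = 29.8333 − 25 = +4.83.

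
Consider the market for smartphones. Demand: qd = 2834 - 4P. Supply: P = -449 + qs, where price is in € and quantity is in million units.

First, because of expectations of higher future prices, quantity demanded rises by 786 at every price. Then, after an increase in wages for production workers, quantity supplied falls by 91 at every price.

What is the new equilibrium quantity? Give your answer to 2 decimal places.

1010.40

Solve the original market: 2834 - 4P = P + 449, hence P = 477 and q = 926.
The new curves are qd = 3620 - 4P (demand) and qs = P + 358 (supply).
Setting them equal: 3620 - 4P = P + 358 → 3262 = 5P, so P = 652.4 and q = 1010.4.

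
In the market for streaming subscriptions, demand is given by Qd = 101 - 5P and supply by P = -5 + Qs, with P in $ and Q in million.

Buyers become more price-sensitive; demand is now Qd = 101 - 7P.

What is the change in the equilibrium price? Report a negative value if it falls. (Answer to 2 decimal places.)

-4.00

Before the shock: 101 - 5P = P + 5 ⇒ 96 = 6P ⇒ P = 16, Q = 21.
After the shift, demand is Qd = 101 - 7P and supply is Qs = P + 5.
Equate the new curves: 101 - 7P = P + 5, giving 96 = 8P, P = 12, Q = 17.
ΔP = 12 − 16 = -4.00.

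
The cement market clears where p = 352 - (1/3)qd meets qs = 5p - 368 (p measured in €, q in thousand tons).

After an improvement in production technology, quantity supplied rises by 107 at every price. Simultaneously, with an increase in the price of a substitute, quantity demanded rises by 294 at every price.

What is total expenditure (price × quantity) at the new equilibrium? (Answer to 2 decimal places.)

150200.58

Before the shock: 1056 - 3p = 5p - 368 ⇒ 1424 = 8p ⇒ p = 178, q = 522.
With the change applied: demand qd = 1350 - 3p, supply qs = 5p - 261.
Equate the new curves: 1350 - 3p = 5p - 261, giving 1611 = 8p, p = 201.375, q = 745.875.
New expenditure = 201.375 × 745.875 = 150200.58.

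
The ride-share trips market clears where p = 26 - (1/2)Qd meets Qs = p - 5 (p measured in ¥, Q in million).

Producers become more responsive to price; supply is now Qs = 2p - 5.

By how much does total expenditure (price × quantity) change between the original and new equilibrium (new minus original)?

+68.875

Before the shock: 52 - 2p = p - 5 ⇒ 57 = 3p ⇒ p = 19, Q = 14.
After the shift, demand is Qd = 52 - 2p and supply is Qs = 2p - 5.
Setting them equal: 52 - 2p = 2p - 5 → 57 = 4p, so p = 14.25 and Q = 23.5.
Expenditure moves from 19×14 = 266 to 14.25×23.5 = 334.875; change = +68.875.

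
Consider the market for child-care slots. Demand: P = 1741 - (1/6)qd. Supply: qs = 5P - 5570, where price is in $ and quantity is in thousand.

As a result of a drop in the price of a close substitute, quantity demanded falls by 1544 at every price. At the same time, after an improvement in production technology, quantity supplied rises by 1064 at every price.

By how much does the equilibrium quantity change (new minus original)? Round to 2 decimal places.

-121.45

Solve the original market: 10446 - 6P = 5P - 5570, hence P = 1456 and q = 1710.
The shock moves the curves to qd = 8902 - 6P and qs = 5P - 4506.
Equate the new curves: 8902 - 6P = 5P - 4506, giving 13408 = 11P, P = 13408/11 ≈ 1218.9091, q = 17474/11 ≈ 1588.5455.
Δq = 1588.5455 − 1710 = -121.45.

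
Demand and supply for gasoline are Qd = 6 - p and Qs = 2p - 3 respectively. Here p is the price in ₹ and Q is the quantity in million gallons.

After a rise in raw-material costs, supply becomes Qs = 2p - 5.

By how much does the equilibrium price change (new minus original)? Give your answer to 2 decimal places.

Initially, 6 - p = 2p - 3, so 9 = 3p and p = 3, Q = 3.
With the change applied: demand Qd = 6 - p, supply Qs = 2p - 5.
Clearing the new market: 6 - p = 2p - 5, so p = 11/3 ≈ 3.6667 and Q = 7/3 ≈ 2.3333.
Δp = 3.6667 − 3 = +0.67.

+0.67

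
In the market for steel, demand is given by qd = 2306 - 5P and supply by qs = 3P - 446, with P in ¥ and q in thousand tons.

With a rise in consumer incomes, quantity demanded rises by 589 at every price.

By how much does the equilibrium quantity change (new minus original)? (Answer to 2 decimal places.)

+220.88

Initially, 2306 - 5P = 3P - 446, so 2752 = 8P and P = 344, q = 586.
With the change applied: demand qd = 2895 - 5P, supply qs = 3P - 446.
Clearing the new market: 2895 - 5P = 3P - 446, so P = 417.625 and q = 806.875.
Δq = 806.875 − 586 = +220.88.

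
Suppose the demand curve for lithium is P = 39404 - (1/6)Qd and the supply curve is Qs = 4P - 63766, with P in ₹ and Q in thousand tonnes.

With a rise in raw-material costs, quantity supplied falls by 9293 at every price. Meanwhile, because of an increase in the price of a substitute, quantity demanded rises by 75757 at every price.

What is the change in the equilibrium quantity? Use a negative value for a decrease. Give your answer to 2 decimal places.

+24727.00

Solve the original market: 236424 - 6P = 4P - 63766, hence P = 30019 and Q = 56310.
The new curves are Qd = 312181 - 6P (demand) and Qs = 4P - 73059 (supply).
Setting them equal: 312181 - 6P = 4P - 73059 → 385240 = 10P, so P = 38524 and Q = 81037.
ΔQ = 81037 − 56310 = +24727.00.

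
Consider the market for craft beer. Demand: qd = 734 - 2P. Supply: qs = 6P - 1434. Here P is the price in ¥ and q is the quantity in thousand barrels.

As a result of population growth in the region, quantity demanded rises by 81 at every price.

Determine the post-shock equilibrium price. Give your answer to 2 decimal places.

Before the shock: 734 - 2P = 6P - 1434 ⇒ 2168 = 8P ⇒ P = 271, q = 192.
With the change applied: demand qd = 815 - 2P, supply qs = 6P - 1434.
Setting them equal: 815 - 2P = 6P - 1434 → 2249 = 8P, so P = 281.125 and q = 252.75.

281.13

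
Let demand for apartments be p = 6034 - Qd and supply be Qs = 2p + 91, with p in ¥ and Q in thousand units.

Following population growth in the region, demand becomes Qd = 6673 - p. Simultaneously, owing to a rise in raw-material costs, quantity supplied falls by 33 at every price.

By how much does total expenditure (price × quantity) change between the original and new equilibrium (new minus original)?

Solve the original market: 6034 - p = 2p + 91, hence p = 1981 and Q = 4053.
The shock moves the curves to Qd = 6673 - p and Qs = 2p + 58.
New equilibrium: 6673 - p = 2p + 58 ⇒ 6615 = 3p ⇒ p = 2205, Q = 4468.
Expenditure moves from 1981×4053 = 8028993 to 2205×4468 = 9851940; change = +1822947.

+1822947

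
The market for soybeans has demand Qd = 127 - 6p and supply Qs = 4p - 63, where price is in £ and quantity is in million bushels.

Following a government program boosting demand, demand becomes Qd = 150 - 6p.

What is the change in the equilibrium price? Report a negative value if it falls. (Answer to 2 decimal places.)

+2.30

Solve the original market: 127 - 6p = 4p - 63, hence p = 19 and Q = 13.
With the change applied: demand Qd = 150 - 6p, supply Qs = 4p - 63.
New equilibrium: 150 - 6p = 4p - 63 ⇒ 213 = 10p ⇒ p = 21.3, Q = 22.2.
Δp = 21.3 − 19 = +2.30.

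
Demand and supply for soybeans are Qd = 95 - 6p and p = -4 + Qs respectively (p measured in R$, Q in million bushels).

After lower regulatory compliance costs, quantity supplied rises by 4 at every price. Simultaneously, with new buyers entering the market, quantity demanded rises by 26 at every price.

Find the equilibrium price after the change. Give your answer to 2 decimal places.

Solve the original market: 95 - 6p = p + 4, hence p = 13 and Q = 17.
After the shift, demand is Qd = 121 - 6p and supply is Qs = p + 8.
Clearing the new market: 121 - 6p = p + 8, so p = 113/7 ≈ 16.1429 and Q = 169/7 ≈ 24.1429.

16.14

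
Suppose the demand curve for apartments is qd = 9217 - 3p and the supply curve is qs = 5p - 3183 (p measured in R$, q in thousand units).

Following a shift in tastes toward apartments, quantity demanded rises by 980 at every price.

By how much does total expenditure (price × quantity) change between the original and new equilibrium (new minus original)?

+1583863.75

Solve the original market: 9217 - 3p = 5p - 3183, hence p = 1550 and q = 4567.
After the shift, demand is qd = 10197 - 3p and supply is qs = 5p - 3183.
Setting them equal: 10197 - 3p = 5p - 3183 → 13380 = 8p, so p = 1672.5 and q = 5179.5.
Expenditure moves from 1550×4567 = 7078850 to 1672.5×5179.5 = 8662713.75; change = +1583863.75.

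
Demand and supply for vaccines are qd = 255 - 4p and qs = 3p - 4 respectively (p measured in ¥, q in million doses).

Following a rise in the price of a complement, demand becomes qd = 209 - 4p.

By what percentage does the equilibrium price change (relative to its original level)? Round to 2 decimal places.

Before the shock: 255 - 4p = 3p - 4 ⇒ 259 = 7p ⇒ p = 37, q = 107.
The shock moves the curves to qd = 209 - 4p and qs = 3p - 4.
Clearing the new market: 209 - 4p = 3p - 4, so p = 213/7 ≈ 30.4286 and q = 611/7 ≈ 87.2857.
%Δp = (30.4286 − 37) / 37 × 100 = -17.76%.

-17.76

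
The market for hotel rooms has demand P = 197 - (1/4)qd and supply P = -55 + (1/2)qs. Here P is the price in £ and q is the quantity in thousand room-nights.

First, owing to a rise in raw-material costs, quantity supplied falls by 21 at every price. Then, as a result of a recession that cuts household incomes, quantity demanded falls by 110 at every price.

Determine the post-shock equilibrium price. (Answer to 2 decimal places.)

Before the shock: 788 - 4P = 2P + 110 ⇒ 678 = 6P ⇒ P = 113, q = 336.
The shock moves the curves to qd = 678 - 4P and qs = 2P + 89.
Clearing the new market: 678 - 4P = 2P + 89, so P = 589/6 ≈ 98.1667 and q = 856/3 ≈ 285.3333.

98.17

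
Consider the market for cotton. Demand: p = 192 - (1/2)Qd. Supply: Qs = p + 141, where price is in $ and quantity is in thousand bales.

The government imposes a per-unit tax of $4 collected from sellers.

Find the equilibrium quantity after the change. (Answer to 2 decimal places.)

219.33

Initially, 384 - 2p = p + 141, so 243 = 3p and p = 81, Q = 222.
Since sellers keep the price net of the tax, the effective supply curve becomes Qs = p + 137.
New equilibrium: 384 - 2p = p + 137 ⇒ 247 = 3p ⇒ p = 247/3 ≈ 82.3333, Q = 658/3 ≈ 219.3333.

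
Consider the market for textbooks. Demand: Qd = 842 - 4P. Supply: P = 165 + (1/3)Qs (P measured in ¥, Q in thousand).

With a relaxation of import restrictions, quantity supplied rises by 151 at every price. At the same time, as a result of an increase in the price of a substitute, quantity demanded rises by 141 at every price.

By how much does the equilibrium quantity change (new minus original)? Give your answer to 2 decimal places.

Solve the original market: 842 - 4P = 3P - 495, hence P = 191 and Q = 78.
With the change applied: demand Qd = 983 - 4P, supply Qs = 3P - 344.
New equilibrium: 983 - 4P = 3P - 344 ⇒ 1327 = 7P ⇒ P = 1327/7 ≈ 189.5714, Q = 1573/7 ≈ 224.7143.
ΔQ = 224.7143 − 78 = +146.71.

+146.71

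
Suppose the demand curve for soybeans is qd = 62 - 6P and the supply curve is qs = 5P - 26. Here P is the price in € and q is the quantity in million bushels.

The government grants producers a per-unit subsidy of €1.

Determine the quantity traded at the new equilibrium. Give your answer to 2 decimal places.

16.73

Before the shock: 62 - 6P = 5P - 26 ⇒ 88 = 11P ⇒ P = 8, q = 14.
Since sellers receive the price plus the subsidy, the effective supply curve becomes qs = 5P - 21.
New equilibrium: 62 - 6P = 5P - 21 ⇒ 83 = 11P ⇒ P = 83/11 ≈ 7.5455, q = 184/11 ≈ 16.7273.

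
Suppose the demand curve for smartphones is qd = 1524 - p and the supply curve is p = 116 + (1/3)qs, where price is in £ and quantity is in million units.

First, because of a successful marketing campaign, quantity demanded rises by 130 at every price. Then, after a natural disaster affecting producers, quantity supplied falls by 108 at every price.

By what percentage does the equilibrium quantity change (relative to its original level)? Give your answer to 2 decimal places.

+6.68

Initially, 1524 - p = 3p - 348, so 1872 = 4p and p = 468, q = 1056.
The new curves are qd = 1654 - p (demand) and qs = 3p - 456 (supply).
Setting them equal: 1654 - p = 3p - 456 → 2110 = 4p, so p = 527.5 and q = 1126.5.
%Δq = (1126.5 − 1056) / 1056 × 100 = +6.68%.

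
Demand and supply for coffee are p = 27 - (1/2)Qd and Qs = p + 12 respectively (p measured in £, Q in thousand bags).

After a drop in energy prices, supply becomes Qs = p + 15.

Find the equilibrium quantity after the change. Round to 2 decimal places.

Solve the original market: 54 - 2p = p + 12, hence p = 14 and Q = 26.
The shock moves the curves to Qd = 54 - 2p and Qs = p + 15.
New equilibrium: 54 - 2p = p + 15 ⇒ 39 = 3p ⇒ p = 13, Q = 28.

28.00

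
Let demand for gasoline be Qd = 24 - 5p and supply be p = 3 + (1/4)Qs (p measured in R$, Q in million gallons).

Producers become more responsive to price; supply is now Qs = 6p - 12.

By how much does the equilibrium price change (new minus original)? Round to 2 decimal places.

-0.73

Before the shock: 24 - 5p = 4p - 12 ⇒ 36 = 9p ⇒ p = 4, Q = 4.
After the shift, demand is Qd = 24 - 5p and supply is Qs = 6p - 12.
Setting them equal: 24 - 5p = 6p - 12 → 36 = 11p, so p = 36/11 ≈ 3.2727 and Q = 84/11 ≈ 7.6364.
Δp = 3.2727 − 4 = -0.73.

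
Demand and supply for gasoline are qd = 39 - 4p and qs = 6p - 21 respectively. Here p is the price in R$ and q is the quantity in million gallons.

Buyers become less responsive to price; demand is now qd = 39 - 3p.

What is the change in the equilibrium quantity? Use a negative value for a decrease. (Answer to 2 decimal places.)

Original equilibrium: 39 - 4p = 6p - 21 gives 60 = 10p, so p = 6 and q = 15.
The shock moves the curves to qd = 39 - 3p and qs = 6p - 21.
Setting them equal: 39 - 3p = 6p - 21 → 60 = 9p, so p = 20/3 ≈ 6.6667 and q = 19.
Δq = 19 − 15 = +4.00.

+4.00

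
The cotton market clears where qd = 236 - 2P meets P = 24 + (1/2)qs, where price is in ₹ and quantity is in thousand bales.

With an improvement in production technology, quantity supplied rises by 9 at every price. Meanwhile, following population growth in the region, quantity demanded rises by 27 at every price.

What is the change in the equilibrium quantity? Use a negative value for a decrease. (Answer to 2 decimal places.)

Initially, 236 - 2P = 2P - 48, so 284 = 4P and P = 71, q = 94.
After the shift, demand is qd = 263 - 2P and supply is qs = 2P - 39.
Setting them equal: 263 - 2P = 2P - 39 → 302 = 4P, so P = 75.5 and q = 112.
Δq = 112 − 94 = +18.00.

+18.00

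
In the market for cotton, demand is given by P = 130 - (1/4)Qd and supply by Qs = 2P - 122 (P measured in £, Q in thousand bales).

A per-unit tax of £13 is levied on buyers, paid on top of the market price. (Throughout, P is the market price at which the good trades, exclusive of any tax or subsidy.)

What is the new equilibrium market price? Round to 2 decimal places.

98.33

Original equilibrium: 520 - 4P = 2P - 122 gives 642 = 6P, so P = 107 and Q = 92.
Since buyers pay the price plus the tax, the effective demand curve becomes Qd = 468 - 4P.
New equilibrium: 468 - 4P = 2P - 122 ⇒ 590 = 6P ⇒ P = 295/3 ≈ 98.3333, Q = 224/3 ≈ 74.6667.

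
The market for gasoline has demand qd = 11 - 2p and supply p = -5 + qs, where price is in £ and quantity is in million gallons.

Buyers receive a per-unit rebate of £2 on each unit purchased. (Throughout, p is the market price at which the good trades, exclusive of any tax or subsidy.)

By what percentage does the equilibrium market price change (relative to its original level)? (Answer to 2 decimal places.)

Solve the original market: 11 - 2p = p + 5, hence p = 2 and q = 7.
Since buyers' out-of-pocket price is the market price minus the rebate, the effective demand curve becomes qd = 15 - 2p.
Setting them equal: 15 - 2p = p + 5 → 10 = 3p, so p = 10/3 ≈ 3.3333 and q = 25/3 ≈ 8.3333.
%Δp = (3.3333 − 2) / 2 × 100 = +66.67%.

+66.67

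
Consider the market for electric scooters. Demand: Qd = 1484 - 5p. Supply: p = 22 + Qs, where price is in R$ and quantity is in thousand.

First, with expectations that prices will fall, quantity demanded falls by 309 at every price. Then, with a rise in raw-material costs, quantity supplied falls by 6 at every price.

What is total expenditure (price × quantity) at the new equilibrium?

34586.25

Before the shock: 1484 - 5p = p - 22 ⇒ 1506 = 6p ⇒ p = 251, Q = 229.
The new curves are Qd = 1175 - 5p (demand) and Qs = p - 28 (supply).
Equate the new curves: 1175 - 5p = p - 28, giving 1203 = 6p, p = 200.5, Q = 172.5.
New expenditure = 200.5 × 172.5 = 34586.25.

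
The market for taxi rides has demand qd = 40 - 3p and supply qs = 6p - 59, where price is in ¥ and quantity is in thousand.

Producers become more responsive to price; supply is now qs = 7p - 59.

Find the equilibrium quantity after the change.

Original equilibrium: 40 - 3p = 6p - 59 gives 99 = 9p, so p = 11 and q = 7.
The shock moves the curves to qd = 40 - 3p and qs = 7p - 59.
Setting them equal: 40 - 3p = 7p - 59 → 99 = 10p, so p = 9.9 and q = 10.3.

10.3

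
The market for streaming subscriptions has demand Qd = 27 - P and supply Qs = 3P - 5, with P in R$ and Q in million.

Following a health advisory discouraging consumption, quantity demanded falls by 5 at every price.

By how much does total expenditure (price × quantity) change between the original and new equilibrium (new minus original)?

Before the shock: 27 - P = 3P - 5 ⇒ 32 = 4P ⇒ P = 8, Q = 19.
After the shift, demand is Qd = 22 - P and supply is Qs = 3P - 5.
Equate the new curves: 22 - P = 3P - 5, giving 27 = 4P, P = 6.75, Q = 15.25.
Expenditure moves from 8×19 = 152 to 6.75×15.25 = 102.9375; change = -49.0625.

-49.0625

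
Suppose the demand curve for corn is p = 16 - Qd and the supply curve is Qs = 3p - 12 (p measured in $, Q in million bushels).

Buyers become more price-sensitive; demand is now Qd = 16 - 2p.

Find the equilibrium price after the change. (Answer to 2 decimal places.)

Before the shock: 16 - p = 3p - 12 ⇒ 28 = 4p ⇒ p = 7, Q = 9.
With the change applied: demand Qd = 16 - 2p, supply Qs = 3p - 12.
Equate the new curves: 16 - 2p = 3p - 12, giving 28 = 5p, p = 5.6, Q = 4.8.

5.60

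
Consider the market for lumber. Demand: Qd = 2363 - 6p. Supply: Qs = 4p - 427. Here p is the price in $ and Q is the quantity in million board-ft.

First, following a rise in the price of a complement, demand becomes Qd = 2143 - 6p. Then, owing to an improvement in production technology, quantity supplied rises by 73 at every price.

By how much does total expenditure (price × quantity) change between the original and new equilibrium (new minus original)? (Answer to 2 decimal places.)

-31224.44

Before the shock: 2363 - 6p = 4p - 427 ⇒ 2790 = 10p ⇒ p = 279, Q = 689.
After the shift, demand is Qd = 2143 - 6p and supply is Qs = 4p - 354.
Equate the new curves: 2143 - 6p = 4p - 354, giving 2497 = 10p, p = 249.7, Q = 644.8.
Expenditure moves from 279×689 = 192231 to 249.7×644.8 = 161006.56; change = -31224.44.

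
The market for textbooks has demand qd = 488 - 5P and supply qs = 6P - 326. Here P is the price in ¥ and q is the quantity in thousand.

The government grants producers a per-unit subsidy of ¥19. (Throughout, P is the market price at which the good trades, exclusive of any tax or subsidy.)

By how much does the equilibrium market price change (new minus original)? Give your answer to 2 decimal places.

Original equilibrium: 488 - 5P = 6P - 326 gives 814 = 11P, so P = 74 and q = 118.
Since sellers receive the price plus the subsidy, the effective supply curve becomes qs = 6P - 212.
Equate the new curves: 488 - 5P = 6P - 212, giving 700 = 11P, P = 700/11 ≈ 63.6364, q = 1868/11 ≈ 169.8182.
ΔP = 63.6364 − 74 = -10.36.

-10.36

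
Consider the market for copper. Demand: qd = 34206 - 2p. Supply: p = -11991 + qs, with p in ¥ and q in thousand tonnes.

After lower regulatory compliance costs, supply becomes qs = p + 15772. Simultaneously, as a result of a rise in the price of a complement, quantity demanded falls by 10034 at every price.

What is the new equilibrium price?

2800

Initially, 34206 - 2p = p + 11991, so 22215 = 3p and p = 7405, q = 19396.
With the change applied: demand qd = 24172 - 2p, supply qs = p + 15772.
Clearing the new market: 24172 - 2p = p + 15772, so p = 2800 and q = 18572.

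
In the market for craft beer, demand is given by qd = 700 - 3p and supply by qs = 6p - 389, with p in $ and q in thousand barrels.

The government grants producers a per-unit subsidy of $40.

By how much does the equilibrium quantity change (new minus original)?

+80

Solve the original market: 700 - 3p = 6p - 389, hence p = 121 and q = 337.
Since sellers receive the price plus the subsidy, the effective supply curve becomes qs = 6p - 149.
New equilibrium: 700 - 3p = 6p - 149 ⇒ 849 = 9p ⇒ p = 283/3 ≈ 94.3333, q = 417.
Δq = 417 − 337 = +80.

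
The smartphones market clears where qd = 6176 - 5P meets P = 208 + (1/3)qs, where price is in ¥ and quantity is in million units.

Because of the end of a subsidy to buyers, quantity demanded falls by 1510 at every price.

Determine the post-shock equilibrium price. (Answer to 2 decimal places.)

661.25

Original equilibrium: 6176 - 5P = 3P - 624 gives 6800 = 8P, so P = 850 and q = 1926.
With the change applied: demand qd = 4666 - 5P, supply qs = 3P - 624.
Equate the new curves: 4666 - 5P = 3P - 624, giving 5290 = 8P, P = 661.25, q = 1359.75.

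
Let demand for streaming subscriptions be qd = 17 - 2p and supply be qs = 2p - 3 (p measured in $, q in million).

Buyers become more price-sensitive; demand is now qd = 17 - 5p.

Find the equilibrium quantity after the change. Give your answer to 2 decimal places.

Original equilibrium: 17 - 2p = 2p - 3 gives 20 = 4p, so p = 5 and q = 7.
The new curves are qd = 17 - 5p (demand) and qs = 2p - 3 (supply).
Setting them equal: 17 - 5p = 2p - 3 → 20 = 7p, so p = 20/7 ≈ 2.8571 and q = 19/7 ≈ 2.7143.

2.71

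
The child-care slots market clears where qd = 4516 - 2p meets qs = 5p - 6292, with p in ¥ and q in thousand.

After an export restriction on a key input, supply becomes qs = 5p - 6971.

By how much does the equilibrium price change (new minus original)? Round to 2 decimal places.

Original equilibrium: 4516 - 2p = 5p - 6292 gives 10808 = 7p, so p = 1544 and q = 1428.
After the shift, demand is qd = 4516 - 2p and supply is qs = 5p - 6971.
New equilibrium: 4516 - 2p = 5p - 6971 ⇒ 11487 = 7p ⇒ p = 1641, q = 1234.
Δp = 1641 − 1544 = +97.00.

+97.00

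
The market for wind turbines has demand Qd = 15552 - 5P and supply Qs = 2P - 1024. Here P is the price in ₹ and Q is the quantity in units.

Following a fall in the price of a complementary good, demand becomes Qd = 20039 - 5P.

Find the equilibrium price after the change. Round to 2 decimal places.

Initially, 15552 - 5P = 2P - 1024, so 16576 = 7P and P = 2368, Q = 3712.
The shock moves the curves to Qd = 20039 - 5P and Qs = 2P - 1024.
New equilibrium: 20039 - 5P = 2P - 1024 ⇒ 21063 = 7P ⇒ P = 3009, Q = 4994.

3009.00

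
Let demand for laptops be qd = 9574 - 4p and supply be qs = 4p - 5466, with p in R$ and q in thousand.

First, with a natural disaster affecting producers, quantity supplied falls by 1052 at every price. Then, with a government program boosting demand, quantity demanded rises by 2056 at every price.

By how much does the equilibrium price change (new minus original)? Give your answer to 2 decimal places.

Before the shock: 9574 - 4p = 4p - 5466 ⇒ 15040 = 8p ⇒ p = 1880, q = 2054.
After the shift, demand is qd = 11630 - 4p and supply is qs = 4p - 6518.
Setting them equal: 11630 - 4p = 4p - 6518 → 18148 = 8p, so p = 2268.5 and q = 2556.
Δp = 2268.5 − 1880 = +388.50.

+388.50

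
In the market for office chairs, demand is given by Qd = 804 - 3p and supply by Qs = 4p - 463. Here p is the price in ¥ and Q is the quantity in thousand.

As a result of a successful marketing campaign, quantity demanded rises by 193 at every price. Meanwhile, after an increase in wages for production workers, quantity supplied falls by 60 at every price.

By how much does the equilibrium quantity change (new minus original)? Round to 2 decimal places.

+84.57

Initially, 804 - 3p = 4p - 463, so 1267 = 7p and p = 181, Q = 261.
The new curves are Qd = 997 - 3p (demand) and Qs = 4p - 523 (supply).
Clearing the new market: 997 - 3p = 4p - 523, so p = 1520/7 ≈ 217.1429 and Q = 2419/7 ≈ 345.5714.
ΔQ = 345.5714 − 261 = +84.57.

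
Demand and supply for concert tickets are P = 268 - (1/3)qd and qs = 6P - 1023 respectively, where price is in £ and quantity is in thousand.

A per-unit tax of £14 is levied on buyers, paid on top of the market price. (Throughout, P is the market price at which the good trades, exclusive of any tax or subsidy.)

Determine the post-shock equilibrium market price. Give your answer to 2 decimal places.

198.33

Before the shock: 804 - 3P = 6P - 1023 ⇒ 1827 = 9P ⇒ P = 203, q = 195.
Since buyers pay the price plus the tax, the effective demand curve becomes qd = 762 - 3P.
Setting them equal: 762 - 3P = 6P - 1023 → 1785 = 9P, so P = 595/3 ≈ 198.3333 and q = 167.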